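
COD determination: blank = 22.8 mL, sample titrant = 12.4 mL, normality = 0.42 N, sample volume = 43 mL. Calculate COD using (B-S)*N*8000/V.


COD = (22.8 - 12.4) x 0.42 x 8000 / 43
COD = 10.4 x 0.42 x 8000 / 43
COD = 812.7 mg/L


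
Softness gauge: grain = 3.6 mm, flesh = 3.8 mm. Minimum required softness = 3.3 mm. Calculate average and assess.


Average softness = 3.70 mm
Meets requirement: Yes


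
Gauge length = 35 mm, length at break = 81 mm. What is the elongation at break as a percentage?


Extension = 81 - 35 = 46 mm
Elongation = 46 / 35 x 100 = 131.4%


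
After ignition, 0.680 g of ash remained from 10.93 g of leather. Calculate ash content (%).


6.22%


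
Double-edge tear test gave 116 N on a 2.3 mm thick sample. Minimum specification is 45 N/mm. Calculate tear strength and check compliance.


Tear strength = 50.4 N/mm
Compliant: Yes


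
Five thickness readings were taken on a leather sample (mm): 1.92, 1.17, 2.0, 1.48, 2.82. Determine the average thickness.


1.88 mm


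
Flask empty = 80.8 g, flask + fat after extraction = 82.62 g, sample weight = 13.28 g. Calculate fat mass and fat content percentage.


Fat mass = 82.62 - 80.8 = 1.82 g
Fat% = 1.82 / 13.28 x 100 = 13.7%


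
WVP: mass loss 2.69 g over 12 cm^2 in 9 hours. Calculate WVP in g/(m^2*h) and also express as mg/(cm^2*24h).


WVP = 2.69 / (12 x 9) x 10000 = 249.07 g/(m^2*h)
Mass loss in mg = 2.69 x 1000 = 2690 mg
Per cm^2 per 24h in mg: 2690 x 24 / (12 x 9) = 64560 / 108 = 597.78 mg/(cm^2*24h)


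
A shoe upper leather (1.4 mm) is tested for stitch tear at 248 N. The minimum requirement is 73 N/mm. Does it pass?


STS = 177.1 N/mm
Passes: Yes

STS = 248 / 1.4 = 177.1 N/mm
Minimum required: 73 N/mm
Passes: Yes


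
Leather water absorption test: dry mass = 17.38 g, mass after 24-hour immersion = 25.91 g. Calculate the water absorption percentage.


Water absorbed = 25.91 - 17.38 = 8.53 g
WA% = 8.53 / 17.38 x 100 = 49.1%


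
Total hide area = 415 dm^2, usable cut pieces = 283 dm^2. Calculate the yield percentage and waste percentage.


Yield = 68.2%
Waste = 31.8%

Yield = 283 / 415 x 100 = 68.2%
Waste = 415 - 283 = 132 dm^2
Waste% = 100 - 68.2 = 31.8%


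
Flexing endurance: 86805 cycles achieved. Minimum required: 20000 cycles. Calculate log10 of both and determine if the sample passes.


log10(86805) = 4.94
log10(20000) = 4.30
Passes: Yes


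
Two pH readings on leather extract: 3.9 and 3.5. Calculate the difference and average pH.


Difference = 0.4
Average pH = 3.70


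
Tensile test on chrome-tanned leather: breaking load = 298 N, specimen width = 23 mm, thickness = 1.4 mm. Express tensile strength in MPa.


Cross-section = 23 x 1.4 = 32.2 mm^2
TS = 298 / 32.2 = 9.25 MPa
(1 N/mm^2 = 1 MPa)


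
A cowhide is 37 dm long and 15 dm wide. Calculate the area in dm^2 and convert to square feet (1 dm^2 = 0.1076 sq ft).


Area = 37 x 15 = 555 dm^2
Conversion: 555 x 0.1076 = 59.72 sq ft


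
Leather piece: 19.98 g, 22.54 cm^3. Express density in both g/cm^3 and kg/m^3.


Density = 19.98 / 22.54 = 0.886 g/cm^3
Convert: 0.886 x 1000 = 886 kg/m^3


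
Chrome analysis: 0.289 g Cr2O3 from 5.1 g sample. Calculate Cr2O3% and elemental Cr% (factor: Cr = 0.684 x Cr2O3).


Cr2O3 = 5.67%
Cr = 3.88%

Cr2O3% = 0.289 / 5.1 x 100 = 5.67%
Cr% = 5.67 x 0.684 = 3.88%


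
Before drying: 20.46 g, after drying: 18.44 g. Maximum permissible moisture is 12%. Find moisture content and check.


Moisture content = 9.9%
Acceptable: Yes


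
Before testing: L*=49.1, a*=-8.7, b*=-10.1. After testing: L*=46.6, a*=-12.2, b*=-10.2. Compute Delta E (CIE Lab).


Delta E = 4.30

dL = 46.6 - 49.1 = -2.5
da = -12.2 - (-8.7) = -3.5
db = -10.2 - (-10.1) = -0.1
dE = sqrt((-2.5)^2 + (-3.5)^2 + (-0.1)^2) = 4.30


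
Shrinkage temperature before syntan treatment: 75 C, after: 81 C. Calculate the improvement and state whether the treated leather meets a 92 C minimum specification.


Improvement = 6 C
Meets 92 C spec: No


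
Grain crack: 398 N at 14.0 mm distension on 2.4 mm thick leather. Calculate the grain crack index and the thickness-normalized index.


Crack index = 398 / 14.0 = 28.4 N/mm
Normalized = 28.4 / 2.4 = 11.8 N/mm per mm


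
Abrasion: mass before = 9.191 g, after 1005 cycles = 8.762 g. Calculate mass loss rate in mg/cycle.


Mass loss = 9.191 - 8.762 = 0.429 g
Rate = 0.429 / 1005 x 1000 = 0.427 mg/cycle


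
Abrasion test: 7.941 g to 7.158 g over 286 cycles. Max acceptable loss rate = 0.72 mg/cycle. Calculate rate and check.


Rate = 2.738 mg/cycle
Passes: No

Loss = 7.941 - 7.158 = 0.783 g
Rate = 0.783 g / 286 cycles x 1000 = 2.738 mg/cycle
Max = 0.72 mg/cycle
Passes: No


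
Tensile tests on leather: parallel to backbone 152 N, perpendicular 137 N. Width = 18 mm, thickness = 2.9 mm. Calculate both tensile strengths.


Parallel = 2.91 N/mm^2
Perpendicular = 2.62 N/mm^2

Area = 18 x 2.9 = 52.2 mm^2
TS (parallel) = 152 / 52.2 = 2.91 N/mm^2
TS (perpendicular) = 137 / 52.2 = 2.62 N/mm^2


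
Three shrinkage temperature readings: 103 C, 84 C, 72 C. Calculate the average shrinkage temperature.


86.3 C


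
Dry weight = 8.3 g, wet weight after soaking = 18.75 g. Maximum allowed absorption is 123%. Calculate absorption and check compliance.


WA = (18.75 - 8.3) / 8.3 x 100 = 125.9%
Maximum allowed: 123%
Compliant: No


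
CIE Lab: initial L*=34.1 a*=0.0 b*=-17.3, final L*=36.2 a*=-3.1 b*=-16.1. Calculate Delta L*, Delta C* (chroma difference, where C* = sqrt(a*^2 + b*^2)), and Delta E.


Delta L* = 36.2 - 34.1 = 2.1
C1* = sqrt((0.0)^2 + (-17.3)^2) = 17.300
C2* = sqrt((-3.1)^2 + (-16.1)^2) = 16.396
Delta C* = 16.396 - 17.300 = -0.90
Delta E = sqrt((2.1)^2 + (-3.1)^2 + (1.2)^2) = 3.93


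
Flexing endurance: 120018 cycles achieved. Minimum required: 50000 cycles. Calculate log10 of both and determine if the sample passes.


Achieved: log10 = 5.08
Required: log10 = 4.70
Passes: Yes


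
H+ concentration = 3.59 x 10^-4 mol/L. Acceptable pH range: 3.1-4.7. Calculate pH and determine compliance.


pH = -log10(3.59 x 10^-4) = 3.44
Range: 3.1 to 4.7
Compliant: Yes


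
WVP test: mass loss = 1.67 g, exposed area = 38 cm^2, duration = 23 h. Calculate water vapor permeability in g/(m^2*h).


19.11 g/(m^2*h)

WVP = mass_loss / (area x time) x 10000
WVP = 1.67 / (38 x 23) x 10000
WVP = 1.67 / 874 x 10000 = 19.11 g/(m^2*h)


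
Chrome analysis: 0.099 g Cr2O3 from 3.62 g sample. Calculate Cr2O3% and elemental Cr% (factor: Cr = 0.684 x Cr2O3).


Cr2O3 = 2.73%
Cr = 1.87%


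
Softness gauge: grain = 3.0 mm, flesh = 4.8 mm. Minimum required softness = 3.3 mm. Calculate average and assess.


Average = (3.0 + 4.8) / 2 = 3.90 mm
Minimum = 3.3 mm
Meets requirement: Yes


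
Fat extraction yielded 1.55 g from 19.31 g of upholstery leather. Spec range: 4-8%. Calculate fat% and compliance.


Fat% = 1.55 / 19.31 x 100 = 8.0%
Spec range: 4-8%
Compliant: Yes


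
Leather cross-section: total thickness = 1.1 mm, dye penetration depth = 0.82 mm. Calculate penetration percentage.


Penetration% = 0.82 / 1.1 x 100
Penetration = 74.5%


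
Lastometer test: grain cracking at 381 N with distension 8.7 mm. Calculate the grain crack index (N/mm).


Grain crack index = force / distension
Index = 381 / 8.7 = 43.8 N/mm


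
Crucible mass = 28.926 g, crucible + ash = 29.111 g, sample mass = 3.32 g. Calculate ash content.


Ash mass = 0.185 g
Ash content = 5.57%

Ash mass = 29.111 - 28.926 = 0.185 g
Ash% = 0.185 / 3.32 x 100 = 5.57%


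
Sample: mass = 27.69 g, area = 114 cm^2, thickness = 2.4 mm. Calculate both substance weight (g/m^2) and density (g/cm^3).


SW = 27.69 / 114 x 10000 = 2428.9 g/m^2
Volume = 114 x 2.4 / 10 = 27.36 cm^3
Density = 27.69 / 27.36 = 1.012 g/cm^3


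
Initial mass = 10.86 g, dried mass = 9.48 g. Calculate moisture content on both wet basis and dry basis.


Moisture lost = 10.86 - 9.48 = 1.38 g
Wet basis MC = 1.38 / 10.86 x 100 = 12.7%
Dry basis MC = 1.38 / 9.48 x 100 = 14.6%


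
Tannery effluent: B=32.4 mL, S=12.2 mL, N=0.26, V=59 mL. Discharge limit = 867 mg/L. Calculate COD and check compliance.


COD = (32.4 - 12.2) x 0.26 x 8000 / 59 = 712.1 mg/L
Limit: 867 mg/L
Compliant: Yes


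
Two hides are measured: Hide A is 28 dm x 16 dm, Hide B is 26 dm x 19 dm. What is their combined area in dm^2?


942 dm^2


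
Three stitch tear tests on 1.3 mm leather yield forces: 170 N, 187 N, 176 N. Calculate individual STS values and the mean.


STS1 = 130.8 N/mm
STS2 = 143.8 N/mm
STS3 = 135.4 N/mm
Mean = 136.7 N/mm


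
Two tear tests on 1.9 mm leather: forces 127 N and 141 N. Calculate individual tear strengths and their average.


Tear 1 = 127 / 1.9 = 66.8 N/mm
Tear 2 = 141 / 1.9 = 74.2 N/mm
Average = (66.8 + 74.2) / 2 = 70.5 N/mm


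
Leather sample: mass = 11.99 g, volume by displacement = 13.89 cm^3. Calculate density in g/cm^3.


Density = mass / volume
Density = 11.99 / 13.89 = 0.863 g/cm^3


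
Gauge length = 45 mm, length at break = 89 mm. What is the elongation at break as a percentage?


97.8%


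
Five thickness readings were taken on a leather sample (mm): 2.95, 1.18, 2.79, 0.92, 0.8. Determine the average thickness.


Sum = 2.95 + 1.18 + 2.79 + 0.92 + 0.8 = 8.64
Average = 8.64 / 5 = 1.73 mm


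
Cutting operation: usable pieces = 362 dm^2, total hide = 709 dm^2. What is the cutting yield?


51.1%

Yield = usable / total x 100
Yield = 362 / 709 x 100 = 51.1%


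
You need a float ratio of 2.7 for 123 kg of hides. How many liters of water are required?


332.1 L

Water = hide weight x target ratio
Water = 123 x 2.7 = 332.1 L


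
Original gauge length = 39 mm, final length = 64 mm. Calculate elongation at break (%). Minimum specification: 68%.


Elongation = 64.1%
Meets spec: No


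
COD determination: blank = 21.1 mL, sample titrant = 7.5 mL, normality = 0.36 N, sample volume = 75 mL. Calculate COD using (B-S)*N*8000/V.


522.2 mg/L


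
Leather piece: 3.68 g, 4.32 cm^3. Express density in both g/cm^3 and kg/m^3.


Density = 3.68 / 4.32 = 0.852 g/cm^3
Convert: 0.852 x 1000 = 852 kg/m^3


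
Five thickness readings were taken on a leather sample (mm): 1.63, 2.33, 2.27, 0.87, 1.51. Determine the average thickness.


Sum = 1.63 + 2.33 + 2.27 + 0.87 + 1.51 = 8.61
Average = 8.61 / 5 = 1.72 mm


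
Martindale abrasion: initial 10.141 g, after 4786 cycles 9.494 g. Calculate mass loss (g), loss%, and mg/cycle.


Mass loss = 0.647 g
Loss = 6.38%
Rate = 0.135 mg/cycle

Loss = 10.141 - 9.494 = 0.647 g
Loss% = 0.647 / 10.141 x 100 = 6.38%
Rate = 0.647 / 4786 x 1000 = 0.135 mg/cycle


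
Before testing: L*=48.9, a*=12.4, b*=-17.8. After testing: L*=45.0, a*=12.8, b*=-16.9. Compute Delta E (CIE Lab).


Delta E = 4.02


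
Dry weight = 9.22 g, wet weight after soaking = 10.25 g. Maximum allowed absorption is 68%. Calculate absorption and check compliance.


Absorption = 11.2%
Compliant: Yes

WA = (10.25 - 9.22) / 9.22 x 100 = 11.2%
Maximum allowed: 68%
Compliant: Yes


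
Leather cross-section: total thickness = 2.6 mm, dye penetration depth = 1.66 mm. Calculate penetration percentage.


63.8%

Penetration% = 1.66 / 2.6 x 100
Penetration = 63.8%


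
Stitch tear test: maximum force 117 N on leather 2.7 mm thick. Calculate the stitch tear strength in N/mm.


43.3 N/mm


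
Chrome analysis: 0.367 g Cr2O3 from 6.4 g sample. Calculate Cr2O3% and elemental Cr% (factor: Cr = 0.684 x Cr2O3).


Cr2O3 = 5.73%
Cr = 3.92%


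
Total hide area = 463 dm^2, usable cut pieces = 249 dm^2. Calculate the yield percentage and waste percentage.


Yield = 249 / 463 x 100 = 53.8%
Waste = 463 - 249 = 214 dm^2
Waste% = 100 - 53.8 = 46.2%


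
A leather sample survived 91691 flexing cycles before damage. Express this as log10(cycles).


log10(91691) = 4.96


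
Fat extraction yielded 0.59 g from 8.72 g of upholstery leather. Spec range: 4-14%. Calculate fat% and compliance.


Fat content = 6.8%
Compliant: Yes

Fat% = 0.59 / 8.72 x 100 = 6.8%
Spec range: 4-14%
Compliant: Yes


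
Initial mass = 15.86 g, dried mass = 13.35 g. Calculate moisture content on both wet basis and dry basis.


Wet basis = 15.8%
Dry basis = 18.8%

Moisture lost = 15.86 - 13.35 = 2.51 g
Wet basis MC = 2.51 / 15.86 x 100 = 15.8%
Dry basis MC = 2.51 / 13.35 x 100 = 18.8%


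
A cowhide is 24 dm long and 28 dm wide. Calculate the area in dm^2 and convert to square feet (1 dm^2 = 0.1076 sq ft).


672 dm^2
72.31 sq ft

Area = 24 x 28 = 672 dm^2
Conversion: 672 x 0.1076 = 72.31 sq ft


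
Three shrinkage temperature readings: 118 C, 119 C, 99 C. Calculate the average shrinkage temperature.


112.0 C

Average = (118 + 119 + 99) / 3
Average = 336 / 3 = 112.0 C


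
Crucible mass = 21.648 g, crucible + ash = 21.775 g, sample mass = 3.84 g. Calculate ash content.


Ash mass = 21.775 - 21.648 = 0.127 g
Ash% = 0.127 / 3.84 x 100 = 3.31%


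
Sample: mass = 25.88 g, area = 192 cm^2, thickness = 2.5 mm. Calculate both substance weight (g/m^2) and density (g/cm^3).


Substance weight = 1347.9 g/m^2
Density = 0.539 g/cm^3

SW = 25.88 / 192 x 10000 = 1347.9 g/m^2
Volume = 192 x 2.5 / 10 = 48.00 cm^3
Density = 25.88 / 48.00 = 0.539 g/cm^3


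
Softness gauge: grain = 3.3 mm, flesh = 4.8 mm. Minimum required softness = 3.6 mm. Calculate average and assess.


Average softness = 4.05 mm
Meets requirement: Yes


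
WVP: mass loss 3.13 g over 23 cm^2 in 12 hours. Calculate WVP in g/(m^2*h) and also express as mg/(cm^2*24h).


WVP = 113.41 g/(m^2*h)
Daily rate = 272.17 mg/(cm^2*24h)

WVP = 3.13 / (23 x 12) x 10000 = 113.41 g/(m^2*h)
Mass loss in mg = 3.13 x 1000 = 3130 mg
Per cm^2 per 24h in mg: 3130 x 24 / (23 x 12) = 75120 / 276 = 272.17 mg/(cm^2*24h)


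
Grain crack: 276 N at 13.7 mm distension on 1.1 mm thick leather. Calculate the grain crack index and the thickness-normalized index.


Crack index = 20.1 N/mm
Normalized index = 18.3 N/mm per mm


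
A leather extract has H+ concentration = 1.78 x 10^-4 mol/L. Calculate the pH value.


pH = 3.75

pH = -log10[H+]
pH = -log10(1.78 x 10^-4) = 3.75


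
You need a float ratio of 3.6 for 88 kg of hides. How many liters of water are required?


316.8 L


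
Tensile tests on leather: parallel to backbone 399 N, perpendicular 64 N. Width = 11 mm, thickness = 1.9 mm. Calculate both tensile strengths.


Area = 11 x 1.9 = 20.9 mm^2
TS (parallel) = 399 / 20.9 = 19.09 N/mm^2
TS (perpendicular) = 64 / 20.9 = 3.06 N/mm^2


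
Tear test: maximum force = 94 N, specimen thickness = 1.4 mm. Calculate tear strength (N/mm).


Tear strength = force / thickness
Tear = 94 / 1.4 = 67.1 N/mm


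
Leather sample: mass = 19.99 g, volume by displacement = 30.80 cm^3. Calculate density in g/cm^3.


0.649 g/cm^3

Density = mass / volume
Density = 19.99 / 30.80 = 0.649 g/cm^3


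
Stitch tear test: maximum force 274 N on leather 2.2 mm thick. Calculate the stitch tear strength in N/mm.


124.5 N/mm


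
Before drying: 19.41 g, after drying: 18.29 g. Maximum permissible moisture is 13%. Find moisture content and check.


MC = (19.41 - 18.29) / 19.41 x 100 = 5.8%
Maximum: 13%
Acceptable: Yes


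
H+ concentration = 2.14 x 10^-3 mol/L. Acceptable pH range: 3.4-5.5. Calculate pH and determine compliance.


pH = 2.67
Compliant: No

pH = -log10(2.14 x 10^-3) = 2.67
Range: 3.4 to 5.5
Compliant: No


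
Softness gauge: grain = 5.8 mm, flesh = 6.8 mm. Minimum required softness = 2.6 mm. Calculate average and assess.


Average softness = 6.30 mm
Meets requirement: Yes

Average = (5.8 + 6.8) / 2 = 6.30 mm
Minimum = 2.6 mm
Meets requirement: Yes


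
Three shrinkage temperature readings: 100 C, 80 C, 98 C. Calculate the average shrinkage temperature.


92.7 C

Average = (100 + 80 + 98) / 3
Average = 278 / 3 = 92.7 C


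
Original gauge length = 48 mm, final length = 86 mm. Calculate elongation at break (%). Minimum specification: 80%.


Extension = 86 - 48 = 38 mm
Elongation = 38 / 48 x 100 = 79.2%
Minimum required: 80%
Meets specification: No


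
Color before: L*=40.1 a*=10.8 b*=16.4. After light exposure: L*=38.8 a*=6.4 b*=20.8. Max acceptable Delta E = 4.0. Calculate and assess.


Delta E = 6.36
Passes: No


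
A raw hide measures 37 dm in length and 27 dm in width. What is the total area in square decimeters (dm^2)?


Area = length x width
Area = 37 x 27 = 999 dm^2


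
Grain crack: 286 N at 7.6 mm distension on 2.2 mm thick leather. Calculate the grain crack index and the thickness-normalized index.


Crack index = 286 / 7.6 = 37.6 N/mm
Normalized = 37.6 / 2.2 = 17.1 N/mm per mm


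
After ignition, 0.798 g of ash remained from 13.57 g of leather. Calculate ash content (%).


5.88%


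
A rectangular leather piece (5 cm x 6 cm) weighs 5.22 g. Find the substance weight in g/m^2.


Area = 5 x 6 = 30 cm^2
SW = 5.22 / 30 x 10000 = 1740.0 g/m^2


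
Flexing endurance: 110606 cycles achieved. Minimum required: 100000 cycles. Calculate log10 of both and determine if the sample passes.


Achieved: log10 = 5.04
Required: log10 = 5.00
Passes: Yes


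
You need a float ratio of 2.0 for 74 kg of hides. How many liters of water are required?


148.0 L

Water = hide weight x target ratio
Water = 74 x 2.0 = 148.0 L


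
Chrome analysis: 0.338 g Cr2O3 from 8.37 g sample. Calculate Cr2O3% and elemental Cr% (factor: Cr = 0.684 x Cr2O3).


Cr2O3% = 0.338 / 8.37 x 100 = 4.04%
Cr% = 4.04 x 0.684 = 2.76%


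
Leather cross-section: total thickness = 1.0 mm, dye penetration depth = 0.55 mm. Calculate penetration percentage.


55.0%

Penetration% = 0.55 / 1.0 x 100
Penetration = 55.0%


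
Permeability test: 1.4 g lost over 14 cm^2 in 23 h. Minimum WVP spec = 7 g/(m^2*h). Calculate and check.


WVP = 1.4 / (14 x 23) x 10000 = 43.48 g/(m^2*h)
Minimum: 7 g/(m^2*h)
Meets spec: Yes


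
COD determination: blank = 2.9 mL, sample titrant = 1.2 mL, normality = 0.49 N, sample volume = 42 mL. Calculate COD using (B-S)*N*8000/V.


158.7 mg/L


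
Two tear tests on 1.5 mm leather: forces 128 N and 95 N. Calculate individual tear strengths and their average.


Tear 1 = 128 / 1.5 = 85.3 N/mm
Tear 2 = 95 / 1.5 = 63.3 N/mm
Average = (85.3 + 63.3) / 2 = 74.3 N/mm


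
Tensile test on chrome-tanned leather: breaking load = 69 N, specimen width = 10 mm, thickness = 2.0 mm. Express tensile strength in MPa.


Cross-section = 10 x 2.0 = 20.0 mm^2
TS = 69 / 20.0 = 3.45 MPa
(1 N/mm^2 = 1 MPa)


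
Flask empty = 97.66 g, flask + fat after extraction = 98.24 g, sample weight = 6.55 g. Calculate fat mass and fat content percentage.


Fat mass = 0.58 g
Fat content = 8.9%

Fat mass = 98.24 - 97.66 = 0.58 g
Fat% = 0.58 / 6.55 x 100 = 8.9%


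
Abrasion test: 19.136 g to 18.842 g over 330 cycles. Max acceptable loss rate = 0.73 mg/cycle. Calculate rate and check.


Rate = 0.891 mg/cycle
Passes: No

Loss = 19.136 - 18.842 = 0.294 g
Rate = 0.294 g / 330 cycles x 1000 = 0.891 mg/cycle
Max = 0.73 mg/cycle
Passes: No


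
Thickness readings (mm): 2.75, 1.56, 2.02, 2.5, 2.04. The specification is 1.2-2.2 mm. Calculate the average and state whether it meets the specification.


Sum = 10.87
Average = 10.87 / 5 = 2.17 mm
Specification range: 1.2 to 2.2 mm
Within spec: Yes


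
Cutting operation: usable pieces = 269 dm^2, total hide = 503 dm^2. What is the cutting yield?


53.5%


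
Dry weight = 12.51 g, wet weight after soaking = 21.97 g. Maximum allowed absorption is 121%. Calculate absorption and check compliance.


WA = (21.97 - 12.51) / 12.51 x 100 = 75.6%
Maximum allowed: 121%
Compliant: Yes


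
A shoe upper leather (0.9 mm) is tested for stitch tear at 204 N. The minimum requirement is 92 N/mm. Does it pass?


STS = 226.7 N/mm
Passes: Yes

STS = 204 / 0.9 = 226.7 N/mm
Minimum required: 92 N/mm
Passes: Yes


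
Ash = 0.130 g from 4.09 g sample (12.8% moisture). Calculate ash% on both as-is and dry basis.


As-is ash% = 0.130 / 4.09 x 100 = 3.18%
Dry mass = 4.09 x (100 - 12.8) / 100 = 3.56648 g
Dry-basis ash% = 0.130 / 3.56648 x 100 = 3.65%


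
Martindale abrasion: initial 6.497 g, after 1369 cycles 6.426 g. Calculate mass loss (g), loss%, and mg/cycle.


Mass loss = 0.071 g
Loss = 1.09%
Rate = 0.052 mg/cycle


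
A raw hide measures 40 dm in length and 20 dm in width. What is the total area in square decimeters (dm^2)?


Area = length x width
Area = 40 x 20 = 800 dm^2


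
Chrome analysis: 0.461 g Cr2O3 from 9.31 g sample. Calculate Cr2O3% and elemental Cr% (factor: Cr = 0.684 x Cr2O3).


Cr2O3% = 0.461 / 9.31 x 100 = 4.95%
Cr% = 4.95 x 0.684 = 3.39%


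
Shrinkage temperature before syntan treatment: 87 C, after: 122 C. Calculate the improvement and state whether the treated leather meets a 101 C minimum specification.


Improvement = 122 - 87 = 35 C
Spec check: 122 C >= 101 C? Yes


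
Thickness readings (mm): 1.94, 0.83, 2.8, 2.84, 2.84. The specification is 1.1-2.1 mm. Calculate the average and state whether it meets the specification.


Average = 2.25 mm
Within specification: No


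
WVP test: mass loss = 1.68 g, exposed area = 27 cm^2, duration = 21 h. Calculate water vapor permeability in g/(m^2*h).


WVP = mass_loss / (area x time) x 10000
WVP = 1.68 / (27 x 21) x 10000
WVP = 1.68 / 567 x 10000 = 29.63 g/(m^2*h)


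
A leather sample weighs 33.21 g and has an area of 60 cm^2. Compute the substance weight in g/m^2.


Substance weight = mass / area x 10000
SW = 33.21 / 60 x 10000
SW = 5535.0 g/m^2


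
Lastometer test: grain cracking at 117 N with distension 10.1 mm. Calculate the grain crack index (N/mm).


Grain crack index = force / distension
Index = 117 / 10.1 = 11.6 N/mm


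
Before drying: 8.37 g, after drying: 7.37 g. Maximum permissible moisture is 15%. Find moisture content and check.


Moisture content = 11.9%
Acceptable: Yes


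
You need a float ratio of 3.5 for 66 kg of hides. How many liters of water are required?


Water = hide weight x target ratio
Water = 66 x 3.5 = 231.0 L


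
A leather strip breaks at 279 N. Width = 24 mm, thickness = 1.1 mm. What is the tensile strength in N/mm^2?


Cross-sectional area = 24 x 1.1 = 26.4 mm^2
Tensile strength = 279 / 26.4 = 10.57 N/mm^2


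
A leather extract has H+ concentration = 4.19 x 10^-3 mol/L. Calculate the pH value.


pH = 2.38


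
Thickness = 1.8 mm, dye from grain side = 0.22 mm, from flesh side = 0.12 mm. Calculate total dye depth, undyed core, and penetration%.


Total dyed = 0.22 + 0.12 = 0.34 mm
Undyed core = 1.8 - 0.34 = 1.46 mm
Penetration = 0.34 / 1.8 x 100 = 18.9%


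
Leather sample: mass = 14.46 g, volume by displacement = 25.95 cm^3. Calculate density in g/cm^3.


0.557 g/cm^3

Density = mass / volume
Density = 14.46 / 25.95 = 0.557 g/cm^3


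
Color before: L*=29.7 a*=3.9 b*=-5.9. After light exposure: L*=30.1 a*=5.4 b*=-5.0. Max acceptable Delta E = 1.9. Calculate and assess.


Delta E = 1.79
Passes: Yes


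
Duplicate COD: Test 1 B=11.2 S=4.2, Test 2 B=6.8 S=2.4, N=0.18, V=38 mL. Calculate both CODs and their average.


COD1 = (11.2 - 4.2) x 0.18 x 8000 / 38 = 265.3 mg/L
COD2 = (6.8 - 2.4) x 0.18 x 8000 / 38 = 166.7 mg/L
Average = (265.3 + 166.7) / 2 = 216.0 mg/L


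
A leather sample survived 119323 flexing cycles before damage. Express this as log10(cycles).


5.08

log10(119323) = 5.08


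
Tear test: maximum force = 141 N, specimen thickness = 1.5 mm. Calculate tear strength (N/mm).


94.0 N/mm

Tear strength = force / thickness
Tear = 141 / 1.5 = 94.0 N/mm


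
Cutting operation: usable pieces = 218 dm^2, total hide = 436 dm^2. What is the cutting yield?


50.0%

Yield = usable / total x 100
Yield = 218 / 436 x 100 = 50.0%


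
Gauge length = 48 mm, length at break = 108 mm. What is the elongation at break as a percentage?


Extension = 108 - 48 = 60 mm
Elongation = 60 / 48 x 100 = 125.0%


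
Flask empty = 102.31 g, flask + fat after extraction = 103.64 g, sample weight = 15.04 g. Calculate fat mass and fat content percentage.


Fat mass = 103.64 - 102.31 = 1.33 g
Fat% = 1.33 / 15.04 x 100 = 8.8%


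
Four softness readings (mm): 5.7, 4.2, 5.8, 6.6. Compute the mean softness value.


5.58 mm

Sum = 5.7 + 4.2 + 5.8 + 6.6
Mean = 22.3 / 4 = 5.58 mm


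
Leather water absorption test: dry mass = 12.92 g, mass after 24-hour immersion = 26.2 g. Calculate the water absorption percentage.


102.8%

Water absorbed = 26.2 - 12.92 = 13.28 g
WA% = 13.28 / 12.92 x 100 = 102.8%


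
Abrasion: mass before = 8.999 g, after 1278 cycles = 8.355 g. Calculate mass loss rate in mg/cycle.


0.504 mg/cycle


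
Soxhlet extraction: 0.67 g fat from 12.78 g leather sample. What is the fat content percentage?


5.2%


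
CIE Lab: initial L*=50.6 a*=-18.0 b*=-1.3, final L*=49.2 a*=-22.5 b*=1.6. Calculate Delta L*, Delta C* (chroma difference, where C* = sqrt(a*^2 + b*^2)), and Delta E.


Delta L* = 49.2 - 50.6 = -1.4
C1* = sqrt((-18.0)^2 + (-1.3)^2) = 18.047
C2* = sqrt((-22.5)^2 + (1.6)^2) = 22.557
Delta C* = 22.557 - 18.047 = 4.51
Delta E = sqrt((-1.4)^2 + (-4.5)^2 + (2.9)^2) = 5.53


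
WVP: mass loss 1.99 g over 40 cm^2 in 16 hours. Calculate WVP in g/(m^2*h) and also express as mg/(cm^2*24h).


WVP = 31.09 g/(m^2*h)
Daily rate = 74.63 mg/(cm^2*24h)

WVP = 1.99 / (40 x 16) x 10000 = 31.09 g/(m^2*h)
Mass loss in mg = 1.99 x 1000 = 1990 mg
Per cm^2 per 24h in mg: 1990 x 24 / (40 x 16) = 47760 / 640 = 74.63 mg/(cm^2*24h)


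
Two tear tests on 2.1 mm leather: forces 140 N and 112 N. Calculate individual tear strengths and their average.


Tear 1 = 140 / 2.1 = 66.7 N/mm
Tear 2 = 112 / 2.1 = 53.3 N/mm
Average = (66.7 + 53.3) / 2 = 60.0 N/mm


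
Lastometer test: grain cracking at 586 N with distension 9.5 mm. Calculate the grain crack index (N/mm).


61.7 N/mm


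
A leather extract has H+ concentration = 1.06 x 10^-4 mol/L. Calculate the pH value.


pH = 3.97

pH = -log10[H+]
pH = -log10(1.06 x 10^-4) = 3.97


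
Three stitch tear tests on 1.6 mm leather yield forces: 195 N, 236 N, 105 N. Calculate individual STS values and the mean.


STS1 = 195 / 1.6 = 121.9 N/mm
STS2 = 236 / 1.6 = 147.5 N/mm
STS3 = 105 / 1.6 = 65.6 N/mm
Mean = (121.9 + 147.5 + 65.6) / 3 = 111.7 N/mm


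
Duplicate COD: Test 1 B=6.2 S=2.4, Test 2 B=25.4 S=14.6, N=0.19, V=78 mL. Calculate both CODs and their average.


COD1 = (6.2 - 2.4) x 0.19 x 8000 / 78 = 74.1 mg/L
COD2 = (25.4 - 14.6) x 0.19 x 8000 / 78 = 210.5 mg/L
Average = (74.1 + 210.5) / 2 = 142.3 mg/L


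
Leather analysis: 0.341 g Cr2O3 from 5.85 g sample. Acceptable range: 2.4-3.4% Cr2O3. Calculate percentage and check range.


Cr2O3% = 0.341 / 5.85 x 100 = 5.83%
Acceptable range: 2.4 to 3.4%
Within range: No


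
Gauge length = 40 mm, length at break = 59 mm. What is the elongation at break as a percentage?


47.5%

Extension = 59 - 40 = 19 mm
Elongation = 19 / 40 x 100 = 47.5%


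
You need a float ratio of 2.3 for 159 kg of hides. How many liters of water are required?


Water = hide weight x target ratio
Water = 159 x 2.3 = 365.7 L


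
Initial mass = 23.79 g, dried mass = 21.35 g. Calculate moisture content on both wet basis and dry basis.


Moisture lost = 23.79 - 21.35 = 2.44 g
Wet basis MC = 2.44 / 23.79 x 100 = 10.3%
Dry basis MC = 2.44 / 21.35 x 100 = 11.4%


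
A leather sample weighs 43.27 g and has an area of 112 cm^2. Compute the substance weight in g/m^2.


3863.4 g/m^2

Substance weight = mass / area x 10000
SW = 43.27 / 112 x 10000
SW = 3863.4 g/m^2


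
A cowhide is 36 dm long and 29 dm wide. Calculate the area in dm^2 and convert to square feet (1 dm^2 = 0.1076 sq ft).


Area = 36 x 29 = 1044 dm^2
Conversion: 1044 x 0.1076 = 112.33 sq ft


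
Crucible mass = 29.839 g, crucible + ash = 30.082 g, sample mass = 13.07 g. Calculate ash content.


Ash mass = 30.082 - 29.839 = 0.243 g
Ash% = 0.243 / 13.07 x 100 = 1.86%


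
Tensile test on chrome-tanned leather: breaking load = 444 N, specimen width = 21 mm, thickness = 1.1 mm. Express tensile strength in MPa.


19.22 MPa


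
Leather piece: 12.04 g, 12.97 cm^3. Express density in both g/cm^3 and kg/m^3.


Density = 12.04 / 12.97 = 0.928 g/cm^3
Convert: 0.928 x 1000 = 928 kg/m^3


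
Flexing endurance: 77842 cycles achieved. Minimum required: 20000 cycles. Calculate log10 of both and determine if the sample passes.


log10(77842) = 4.89
log10(20000) = 4.30
Passes: Yes


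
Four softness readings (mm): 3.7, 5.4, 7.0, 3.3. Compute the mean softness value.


Sum = 3.7 + 5.4 + 7.0 + 3.3
Mean = 19.4 / 4 = 4.85 mm


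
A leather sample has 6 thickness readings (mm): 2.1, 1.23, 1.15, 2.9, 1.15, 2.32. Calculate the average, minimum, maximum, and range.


Sum = 10.85
Average = 10.85 / 6 = 1.81 mm
Minimum = 1.15 mm
Maximum = 2.9 mm
Range = 2.9 - 1.15 = 1.75 mm


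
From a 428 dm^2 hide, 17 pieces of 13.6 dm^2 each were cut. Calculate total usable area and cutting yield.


Total usable = 17 x 13.6 = 231.2 dm^2
Yield = 231.2 / 428 x 100 = 54.0%


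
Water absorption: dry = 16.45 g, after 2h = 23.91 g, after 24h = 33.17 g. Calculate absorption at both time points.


WA (2h) = (23.91 - 16.45) / 16.45 x 100 = 45.3%
WA (24h) = (33.17 - 16.45) / 16.45 x 100 = 101.6%


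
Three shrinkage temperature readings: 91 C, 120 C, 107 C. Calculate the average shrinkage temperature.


Average = (91 + 120 + 107) / 3
Average = 318 / 3 = 106.0 C


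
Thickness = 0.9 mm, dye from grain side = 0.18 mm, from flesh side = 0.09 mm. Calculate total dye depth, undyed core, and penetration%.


Total dyed = 0.18 + 0.09 = 0.27 mm
Undyed core = 0.9 - 0.27 = 0.63 mm
Penetration = 0.27 / 0.9 x 100 = 30.0%


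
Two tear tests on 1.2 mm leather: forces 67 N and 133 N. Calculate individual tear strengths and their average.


Tear 1 = 55.8 N/mm
Tear 2 = 110.8 N/mm
Average = 83.3 N/mm


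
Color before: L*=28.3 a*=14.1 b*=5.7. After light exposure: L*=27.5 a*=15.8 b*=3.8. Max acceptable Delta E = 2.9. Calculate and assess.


Delta E = 2.67
Passes: Yes

dL = -0.8, da = 1.7, db = -1.9
dE = sqrt((-0.8)^2 + (1.7)^2 + (-1.9)^2) = 2.67
Max = 2.9
Passes: Yes


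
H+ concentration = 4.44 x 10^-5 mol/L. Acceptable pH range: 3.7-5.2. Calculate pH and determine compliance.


pH = 4.35
Compliant: Yes

pH = -log10(4.44 x 10^-5) = 4.35
Range: 3.7 to 5.2
Compliant: Yes


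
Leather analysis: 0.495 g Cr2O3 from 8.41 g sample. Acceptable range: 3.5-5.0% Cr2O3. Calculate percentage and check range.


Cr2O3 = 5.89%
Within range: No

Cr2O3% = 0.495 / 8.41 x 100 = 5.89%
Acceptable range: 3.5 to 5.0%
Within range: No


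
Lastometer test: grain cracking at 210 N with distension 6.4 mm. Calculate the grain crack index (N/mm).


32.8 N/mm

Grain crack index = force / distension
Index = 210 / 6.4 = 32.8 N/mm


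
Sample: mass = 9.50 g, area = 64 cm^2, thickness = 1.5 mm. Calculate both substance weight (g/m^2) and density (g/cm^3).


SW = 9.50 / 64 x 10000 = 1484.4 g/m^2
Volume = 64 x 1.5 / 10 = 9.60 cm^3
Density = 9.50 / 9.60 = 0.990 g/cm^3


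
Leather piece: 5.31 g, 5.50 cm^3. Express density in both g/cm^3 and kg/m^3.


Density = 5.31 / 5.50 = 0.965 g/cm^3
Convert: 0.965 x 1000 = 965 kg/m^3


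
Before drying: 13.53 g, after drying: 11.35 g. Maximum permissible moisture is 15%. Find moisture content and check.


Moisture content = 16.1%
Acceptable: No

MC = (13.53 - 11.35) / 13.53 x 100 = 16.1%
Maximum: 15%
Acceptable: No


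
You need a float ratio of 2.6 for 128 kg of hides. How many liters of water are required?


Water = hide weight x target ratio
Water = 128 x 2.6 = 332.8 L


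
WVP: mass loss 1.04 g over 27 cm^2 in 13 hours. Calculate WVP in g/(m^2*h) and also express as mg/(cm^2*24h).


WVP = 29.63 g/(m^2*h)
Daily rate = 71.11 mg/(cm^2*24h)

WVP = 1.04 / (27 x 13) x 10000 = 29.63 g/(m^2*h)
Mass loss in mg = 1.04 x 1000 = 1040 mg
Per cm^2 per 24h in mg: 1040 x 24 / (27 x 13) = 24960 / 351 = 71.11 mg/(cm^2*24h)


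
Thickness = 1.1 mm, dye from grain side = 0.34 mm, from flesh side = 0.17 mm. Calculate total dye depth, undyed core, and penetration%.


Total dyed = 0.34 + 0.17 = 0.51 mm
Undyed core = 1.1 - 0.51 = 0.59 mm
Penetration = 0.51 / 1.1 x 100 = 46.4%


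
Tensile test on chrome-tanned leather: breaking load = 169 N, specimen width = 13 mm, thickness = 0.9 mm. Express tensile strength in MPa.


14.44 MPa


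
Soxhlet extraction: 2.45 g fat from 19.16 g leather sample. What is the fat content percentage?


Fat content = 2.45 / 19.16 x 100
Fat = 12.8%


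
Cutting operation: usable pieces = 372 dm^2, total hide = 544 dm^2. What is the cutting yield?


68.4%


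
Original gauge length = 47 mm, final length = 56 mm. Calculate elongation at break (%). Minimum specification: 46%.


Elongation = 19.1%
Meets spec: No


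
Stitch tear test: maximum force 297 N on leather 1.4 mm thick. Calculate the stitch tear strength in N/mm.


Stitch tear strength = force / thickness
STS = 297 / 1.4 = 212.1 N/mm


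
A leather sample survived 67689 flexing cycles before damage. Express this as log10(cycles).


4.83

log10(67689) = 4.83


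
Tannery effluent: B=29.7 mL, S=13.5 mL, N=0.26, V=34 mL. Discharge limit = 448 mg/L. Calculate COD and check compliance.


COD = (29.7 - 13.5) x 0.26 x 8000 / 34 = 991.1 mg/L
Limit: 448 mg/L
Compliant: No


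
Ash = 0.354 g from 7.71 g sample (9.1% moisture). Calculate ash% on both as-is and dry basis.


As-is ash% = 0.354 / 7.71 x 100 = 4.59%
Dry mass = 7.71 x (100 - 9.1) / 100 = 7.00839 g
Dry-basis ash% = 0.354 / 7.00839 x 100 = 5.05%


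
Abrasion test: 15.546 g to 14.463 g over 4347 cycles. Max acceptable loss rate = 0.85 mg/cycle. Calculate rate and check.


Rate = 0.249 mg/cycle
Passes: Yes

Loss = 15.546 - 14.463 = 1.083 g
Rate = 1.083 g / 4347 cycles x 1000 = 0.249 mg/cycle
Max = 0.85 mg/cycle
Passes: Yes


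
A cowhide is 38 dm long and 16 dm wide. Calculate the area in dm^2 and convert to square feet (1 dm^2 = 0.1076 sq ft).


608 dm^2
65.42 sq ft

Area = 38 x 16 = 608 dm^2
Conversion: 608 x 0.1076 = 65.42 sq ft


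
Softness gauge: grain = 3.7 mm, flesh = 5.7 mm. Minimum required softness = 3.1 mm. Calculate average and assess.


Average = (3.7 + 5.7) / 2 = 4.70 mm
Minimum = 3.1 mm
Meets requirement: Yes


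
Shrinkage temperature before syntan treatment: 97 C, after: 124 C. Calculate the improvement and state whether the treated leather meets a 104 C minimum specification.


Improvement = 27 C
Meets 104 C spec: Yes


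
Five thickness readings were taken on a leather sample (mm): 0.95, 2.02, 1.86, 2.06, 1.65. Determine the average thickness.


Sum = 0.95 + 2.02 + 1.86 + 2.06 + 1.65 = 8.54
Average = 8.54 / 5 = 1.71 mm


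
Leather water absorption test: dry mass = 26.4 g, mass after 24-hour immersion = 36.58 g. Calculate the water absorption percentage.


38.6%

Water absorbed = 36.58 - 26.4 = 10.18 g
WA% = 10.18 / 26.4 x 100 = 38.6%


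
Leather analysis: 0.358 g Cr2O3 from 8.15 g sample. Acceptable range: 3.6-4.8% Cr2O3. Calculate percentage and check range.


Cr2O3% = 0.358 / 8.15 x 100 = 4.39%
Acceptable range: 3.6 to 4.8%
Within range: Yes


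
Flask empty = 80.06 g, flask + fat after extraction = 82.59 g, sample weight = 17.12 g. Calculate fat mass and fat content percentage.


Fat mass = 82.59 - 80.06 = 2.53 g
Fat% = 2.53 / 17.12 x 100 = 14.8%


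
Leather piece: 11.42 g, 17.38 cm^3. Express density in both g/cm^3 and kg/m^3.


Density = 11.42 / 17.38 = 0.657 g/cm^3
Convert: 0.657 x 1000 = 657 kg/m^3


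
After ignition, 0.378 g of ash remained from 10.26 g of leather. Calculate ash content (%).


Ash% = 0.378 / 10.26 x 100
Ash% = 3.68%


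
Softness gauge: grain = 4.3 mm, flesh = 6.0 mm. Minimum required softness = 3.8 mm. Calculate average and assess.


Average softness = 5.15 mm
Meets requirement: Yes

Average = (4.3 + 6.0) / 2 = 5.15 mm
Minimum = 3.8 mm
Meets requirement: Yes


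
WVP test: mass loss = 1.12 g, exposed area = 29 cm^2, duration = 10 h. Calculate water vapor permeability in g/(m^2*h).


WVP = mass_loss / (area x time) x 10000
WVP = 1.12 / (29 x 10) x 10000
WVP = 1.12 / 290 x 10000 = 38.62 g/(m^2*h)


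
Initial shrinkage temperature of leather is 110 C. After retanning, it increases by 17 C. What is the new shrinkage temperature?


127 C

New Ts = 110 + 17 = 127 C


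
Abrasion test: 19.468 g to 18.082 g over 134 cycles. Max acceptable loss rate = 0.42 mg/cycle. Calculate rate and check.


Rate = 10.343 mg/cycle
Passes: No

Loss = 19.468 - 18.082 = 1.386 g
Rate = 1.386 g / 134 cycles x 1000 = 10.343 mg/cycle
Max = 0.42 mg/cycle
Passes: No


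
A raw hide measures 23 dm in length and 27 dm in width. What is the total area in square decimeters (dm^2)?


621 dm^2


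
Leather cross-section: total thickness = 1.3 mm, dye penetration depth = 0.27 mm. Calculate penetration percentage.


Penetration% = 0.27 / 1.3 x 100
Penetration = 20.8%


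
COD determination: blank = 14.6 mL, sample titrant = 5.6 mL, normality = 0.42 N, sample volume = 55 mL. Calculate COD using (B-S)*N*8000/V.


COD = (14.6 - 5.6) x 0.42 x 8000 / 55
COD = 9.0 x 0.42 x 8000 / 55
COD = 549.8 mg/L


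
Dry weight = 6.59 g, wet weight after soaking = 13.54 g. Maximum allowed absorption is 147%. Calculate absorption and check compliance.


WA = (13.54 - 6.59) / 6.59 x 100 = 105.5%
Maximum allowed: 147%
Compliant: Yes


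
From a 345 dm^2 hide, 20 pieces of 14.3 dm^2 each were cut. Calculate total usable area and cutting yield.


Total usable = 20 x 14.3 = 286.0 dm^2
Yield = 286.0 / 345 x 100 = 82.9%


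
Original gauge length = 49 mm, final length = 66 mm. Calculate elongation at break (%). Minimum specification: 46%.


Elongation = 34.7%
Meets spec: No

Extension = 66 - 49 = 17 mm
Elongation = 17 / 49 x 100 = 34.7%
Minimum required: 46%
Meets specification: No


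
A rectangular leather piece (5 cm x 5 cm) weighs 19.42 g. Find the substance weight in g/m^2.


Area = 5 x 5 = 25 cm^2
SW = 19.42 / 25 x 10000 = 7768.0 g/m^2


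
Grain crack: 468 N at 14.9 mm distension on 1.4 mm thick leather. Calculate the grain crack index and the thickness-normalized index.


Crack index = 31.4 N/mm
Normalized index = 22.4 N/mm per mm

Crack index = 468 / 14.9 = 31.4 N/mm
Normalized = 31.4 / 1.4 = 22.4 N/mm per mm


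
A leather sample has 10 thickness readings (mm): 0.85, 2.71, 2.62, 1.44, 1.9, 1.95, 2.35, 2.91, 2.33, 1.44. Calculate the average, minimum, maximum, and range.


Sum = 20.50
Average = 20.50 / 10 = 2.05 mm
Minimum = 0.85 mm
Maximum = 2.91 mm
Range = 2.91 - 0.85 = 2.06 mm


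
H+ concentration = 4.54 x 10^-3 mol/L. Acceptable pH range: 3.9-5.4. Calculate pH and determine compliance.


pH = 2.34
Compliant: No

pH = -log10(4.54 x 10^-3) = 2.34
Range: 3.9 to 5.4
Compliant: No


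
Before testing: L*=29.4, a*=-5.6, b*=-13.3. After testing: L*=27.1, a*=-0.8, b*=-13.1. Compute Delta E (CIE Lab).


dL = 27.1 - 29.4 = -2.3
da = -0.8 - (-5.6) = 4.8
db = -13.1 - (-13.3) = 0.2
dE = sqrt((-2.3)^2 + (4.8)^2 + (0.2)^2) = 5.33


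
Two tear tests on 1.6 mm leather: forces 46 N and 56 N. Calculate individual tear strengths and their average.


Tear 1 = 28.8 N/mm
Tear 2 = 35.0 N/mm
Average = 31.9 N/mm


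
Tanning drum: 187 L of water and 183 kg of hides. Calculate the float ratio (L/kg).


1.0


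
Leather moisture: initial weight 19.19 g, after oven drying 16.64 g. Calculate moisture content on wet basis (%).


Moisture = 19.19 - 16.64 = 2.55 g
MC = 2.55 / 19.19 x 100 = 13.3%
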